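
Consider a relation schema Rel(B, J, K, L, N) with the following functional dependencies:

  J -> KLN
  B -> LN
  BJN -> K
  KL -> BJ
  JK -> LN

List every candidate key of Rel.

{J}⁺: J→KLN adds K, L, N; KL→BJ adds B → {B, J, K, L, N}.
{B, K}⁺: B→LN adds L, N; KL→BJ adds J → {B, J, K, L, N}. Minimal: {K}⁺ = {K}; {B}⁺ = {B, L, N} — none reach the full schema.
{K, L}⁺: KL→BJ adds B, J; JK→LN adds N → {B, J, K, L, N}. Minimal: {L}⁺ = {L}; {K}⁺ = {K} — none reach the full schema.

{J}, {B, K}, {K, L}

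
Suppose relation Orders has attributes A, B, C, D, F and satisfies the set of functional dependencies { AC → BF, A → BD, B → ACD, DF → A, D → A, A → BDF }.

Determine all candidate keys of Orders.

(A), (B), (D)

{A}⁺: A→BD adds B, D; B→ACD adds C; A→BDF adds F → {A, B, C, D, F}.
{B}⁺: B→ACD adds A, C, D; A→BDF adds F → {A, B, C, D, F}.
{D}⁺: D→A adds A; A→BDF adds B, F; B→ACD adds C → {A, B, C, D, F}.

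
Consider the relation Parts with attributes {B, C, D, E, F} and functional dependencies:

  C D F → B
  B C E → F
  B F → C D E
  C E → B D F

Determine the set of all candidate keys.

{B, F}⁺: BF→CDE adds C, D, E → {B, C, D, E, F}. Minimal: {F}⁺ = {F}; {B}⁺ = {B} — none reach the full schema.
{C, E}⁺: CE→BDF adds B, D, F → {B, C, D, E, F}. Minimal: {E}⁺ = {E}; {C}⁺ = {C} — none reach the full schema.
{C, D, F}⁺: CDF→B adds B; BF→CDE adds E → {B, C, D, E, F}. Minimal: {D, F}⁺ = {D, F}; {C, F}⁺ = {C, F}; {C, D}⁺ = {C, D} — none reach the full schema.

(B, F), (C, E), (C, D, F)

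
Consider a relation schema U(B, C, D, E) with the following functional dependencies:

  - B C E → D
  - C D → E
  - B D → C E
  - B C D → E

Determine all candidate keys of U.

{B, D}, {B, C, E}

{B, D}⁺: BD→CE adds C, E → {B, C, D, E}. Minimal: {D}⁺ = {D}; {B}⁺ = {B} — none reach the full schema.
{B, C, E}⁺: BCE→D adds D → {B, C, D, E}. Minimal: {C, E}⁺ = {C, E}; {B, E}⁺ = {B, E}; {B, C}⁺ = {B, C} — none reach the full schema.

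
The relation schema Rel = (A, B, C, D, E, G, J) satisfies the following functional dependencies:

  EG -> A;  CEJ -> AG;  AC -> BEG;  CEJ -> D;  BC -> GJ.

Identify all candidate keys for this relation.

{A, C}; {B, C, E}; {C, E, G}; {C, E, J}

Attribute C never appears on the right-hand side of any dependency, so C must belong to every candidate key.
{C}⁺ = {C}, which is not all of the schema, so we must add further attributes.
{A, C}⁺: AC→BEG adds B, E, G; BC→GJ adds J; CEJ→D adds D → {A, B, C, D, E, G, J}. Minimal: {C}⁺ = {C}; {A}⁺ = {A} — none reach the full schema.
{B, C, E}⁺: BC→GJ adds G, J; EG→A adds A; CEJ→D adds D → {A, B, C, D, E, G, J}. Minimal: {C, E}⁺ = {C, E}; {B, E}⁺ = {B, E}; {B, C}⁺ = {B, C, G, J} — none reach the full schema.
{C, E, G}⁺: EG→A adds A; AC→BEG adds B; BC→GJ adds J; CEJ→D adds D → {A, B, C, D, E, G, J}. Minimal: {E, G}⁺ = {A, E, G}; {C, G}⁺ = {C, G}; {C, E}⁺ = {C, E} — none reach the full schema.
{C, E, J}⁺: CEJ→AG adds A, G; AC→BEG adds B; CEJ→D adds D → {A, B, C, D, E, G, J}. Minimal: {E, J}⁺ = {E, J}; {C, J}⁺ = {C, J}; {C, E}⁺ = {C, E} — none reach the full schema.
Any other superkey contains one of these as a subset, so there are no further candidate keys.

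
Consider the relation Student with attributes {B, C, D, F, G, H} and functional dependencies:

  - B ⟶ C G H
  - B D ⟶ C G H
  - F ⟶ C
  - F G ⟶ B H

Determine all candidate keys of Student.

Attributes D, F never appear on any right-hand side, so every candidate key must contain {D, F}.
{D, F}⁺ = {C, D, F}, which is not all of the schema, so we must add further attributes.
{B, D, F}⁺: B→CGH adds C, G, H → {B, C, D, F, G, H}.
{D, F, G}⁺: F→C adds C; FG→BH adds B, H → {B, C, D, F, G, H}.
Any other superkey contains one of these as a subset, so there are no further candidate keys.

BDF, DFG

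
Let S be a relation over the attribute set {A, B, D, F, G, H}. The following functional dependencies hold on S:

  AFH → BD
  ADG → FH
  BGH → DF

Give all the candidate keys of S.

{A, D, G}; {A, B, G, H}; {A, F, G, H}

{A, D, G}⁺: ADG→FH adds F, H; AFH→BD adds B → {A, B, D, F, G, H}. Minimal: {D, G}⁺ = {D, G}; {A, G}⁺ = {A, G}; {A, D}⁺ = {A, D} — none reach the full schema.
{A, B, G, H}⁺: BGH→DF adds D, F → {A, B, D, F, G, H}. Minimal: {B, G, H}⁺ = {B, D, F, G, H}; {A, G, H}⁺ = {A, G, H}; {A, B, H}⁺ = {A, B, H}; … — none reach the full schema.
{A, F, G, H}⁺: AFH→BD adds B, D → {A, B, D, F, G, H}. Minimal: {F, G, H}⁺ = {F, G, H}; {A, G, H}⁺ = {A, G, H}; {A, F, H}⁺ = {A, B, D, F, H}; … — none reach the full schema.
Any other superkey contains one of these as a subset, so there are no further candidate keys.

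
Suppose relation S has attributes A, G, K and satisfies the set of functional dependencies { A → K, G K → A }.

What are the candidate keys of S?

(A, G), (G, K)

Attribute G never appears on the right-hand side of any dependency, so G must belong to every candidate key.
{G}⁺ = {G}, which is not all of the schema, so we must add further attributes.
{A, G}⁺: A→K adds K → {A, G, K}.
{G, K}⁺: GK→A adds A → {A, G, K}.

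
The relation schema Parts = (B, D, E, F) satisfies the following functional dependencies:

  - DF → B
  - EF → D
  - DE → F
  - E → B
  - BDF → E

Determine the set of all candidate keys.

DE; DF; EF

{D, E}⁺: DE→F adds F; E→B adds B → {B, D, E, F}. Minimal: {E}⁺ = {B, E}; {D}⁺ = {D} — none reach the full schema.
{D, F}⁺: DF→B adds B; BDF→E adds E → {B, D, E, F}. Minimal: {F}⁺ = {F}; {D}⁺ = {D} — none reach the full schema.
{E, F}⁺: EF→D adds D; E→B adds B → {B, D, E, F}. Minimal: {F}⁺ = {F}; {E}⁺ = {B, E} — none reach the full schema.
Any other superkey contains one of these as a subset, so there are no further candidate keys.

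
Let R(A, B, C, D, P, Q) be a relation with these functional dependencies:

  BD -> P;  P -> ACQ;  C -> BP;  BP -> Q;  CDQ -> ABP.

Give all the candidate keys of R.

Attribute D never appears on the right-hand side of any dependency, so D must belong to every candidate key.
{D}⁺ = {D}, which is not all of the schema, so we must add further attributes.
{B, D}⁺: BD→P adds P; P→ACQ adds A, C, Q → {A, B, C, D, P, Q}.
{C, D}⁺: C→BP adds B, P; BP→Q adds Q; CDQ→ABP adds A → {A, B, C, D, P, Q}.
{D, P}⁺: P→ACQ adds A, C, Q; C→BP adds B → {A, B, C, D, P, Q}.

{B, D}; {C, D}; {D, P}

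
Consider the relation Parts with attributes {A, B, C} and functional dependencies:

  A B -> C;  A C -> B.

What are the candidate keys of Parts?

AB, AC

Attribute A never appears on the right-hand side of any dependency, so A must belong to every candidate key.
{A}⁺ = {A}, which is not all of the schema, so we must add further attributes.
{A, B}⁺: AB→C adds C → {A, B, C}. Minimal: {B}⁺ = {B}; {A}⁺ = {A} — none reach the full schema.
{A, C}⁺: AC→B adds B → {A, B, C}. Minimal: {C}⁺ = {C}; {A}⁺ = {A} — none reach the full schema.
Any other superkey contains one of these as a subset, so there are no further candidate keys.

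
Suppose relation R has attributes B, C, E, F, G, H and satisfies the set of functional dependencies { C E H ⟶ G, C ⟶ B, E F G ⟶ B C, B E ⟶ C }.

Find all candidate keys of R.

Attributes E, F, H never appear on any right-hand side, so every candidate key must contain {E, F, H}.
{E, F, H}⁺ = {E, F, H}, which is not all of the schema, so we must add further attributes.
{B, E, F, H}⁺: BE→C adds C; CEH→G adds G → {B, C, E, F, G, H}.
{C, E, F, H}⁺: CEH→G adds G; C→B adds B → {B, C, E, F, G, H}.
{E, F, G, H}⁺: EFG→BC adds B, C → {B, C, E, F, G, H}.

(B, E, F, H), (C, E, F, H), (E, F, G, H)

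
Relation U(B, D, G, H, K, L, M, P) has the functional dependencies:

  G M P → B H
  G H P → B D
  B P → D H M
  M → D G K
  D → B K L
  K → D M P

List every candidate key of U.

{D}⁺: D→BKL adds B, K, L; K→DMP adds M, P; BP→DHM adds H; M→DGK adds G → {B, D, G, H, K, L, M, P}.
{K}⁺: K→DMP adds D, M, P; M→DGK adds G; D→BKL adds B, L; GMP→BH adds H → {B, D, G, H, K, L, M, P}.
{M}⁺: M→DGK adds D, G, K; D→BKL adds B, L; K→DMP adds P; GMP→BH adds H → {B, D, G, H, K, L, M, P}.
{B, P}⁺: BP→DHM adds D, H, M; M→DGK adds G, K; D→BKL adds L → {B, D, G, H, K, L, M, P}. Minimal: {P}⁺ = {P}; {B}⁺ = {B} — none reach the full schema.
{G, H, P}⁺: GHP→BD adds B, D; BP→DHM adds M; M→DGK adds K; D→BKL adds L → {B, D, G, H, K, L, M, P}. Minimal: {H, P}⁺ = {H, P}; {G, P}⁺ = {G, P}; {G, H}⁺ = {G, H} — none reach the full schema.
Any other superkey contains one of these as a subset, so there are no further candidate keys.

(D), (K), (M), (B, P), (G, H, P)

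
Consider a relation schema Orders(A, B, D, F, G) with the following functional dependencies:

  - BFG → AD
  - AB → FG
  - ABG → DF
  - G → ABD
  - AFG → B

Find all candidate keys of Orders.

{G}; {A, B}

{G}⁺: G→ABD adds A, B, D; AB→FG adds F → {A, B, D, F, G}.
{A, B}⁺: AB→FG adds F, G; ABG→DF adds D → {A, B, D, F, G}. Minimal: {B}⁺ = {B}; {A}⁺ = {A} — none reach the full schema.
Any other superkey contains one of these as a subset, so there are no further candidate keys.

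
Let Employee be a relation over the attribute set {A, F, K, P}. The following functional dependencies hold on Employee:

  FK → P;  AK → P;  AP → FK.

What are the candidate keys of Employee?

(A, K); (A, P)

{A, K}⁺: AK→P adds P; AP→FK adds F → {A, F, K, P}. Minimal: {K}⁺ = {K}; {A}⁺ = {A} — none reach the full schema.
{A, P}⁺: AP→FK adds F, K → {A, F, K, P}. Minimal: {P}⁺ = {P}; {A}⁺ = {A} — none reach the full schema.
Any other superkey contains one of these as a subset, so there are no further candidate keys.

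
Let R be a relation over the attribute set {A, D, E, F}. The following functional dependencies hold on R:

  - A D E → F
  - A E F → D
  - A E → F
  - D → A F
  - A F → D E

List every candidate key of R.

D, AE, AF

{D}⁺: D→AF adds A, F; AF→DE adds E → {A, D, E, F}.
{A, E}⁺: AE→F adds F; AF→DE adds D → {A, D, E, F}. Minimal: {E}⁺ = {E}; {A}⁺ = {A} — none reach the full schema.
{A, F}⁺: AF→DE adds D, E → {A, D, E, F}. Minimal: {F}⁺ = {F}; {A}⁺ = {A} — none reach the full schema.
Any other superkey contains one of these as a subset, so there are no further candidate keys.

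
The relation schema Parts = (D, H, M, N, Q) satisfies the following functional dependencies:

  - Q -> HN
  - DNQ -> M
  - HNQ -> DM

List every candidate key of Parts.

Attribute Q never appears on the right-hand side of any dependency, so Q must belong to every candidate key.
{Q}⁺ = {D, H, M, N, Q}, which is all of the schema, so {Q} is the only candidate key.

Q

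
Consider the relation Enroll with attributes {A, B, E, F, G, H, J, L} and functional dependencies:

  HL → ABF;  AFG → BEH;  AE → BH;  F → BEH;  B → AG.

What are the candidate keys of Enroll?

{F, J, L}, {H, J, L}, {A, E, J, L}, {B, E, J, L}

Attributes J, L never appear on any right-hand side, so every candidate key must contain {J, L}.
{J, L}⁺ = {J, L}, which is not all of the schema, so we must add further attributes.
{F, J, L}⁺: F→BEH adds B, E, H; B→AG adds A, G → {A, B, E, F, G, H, J, L}. Minimal: {J, L}⁺ = {J, L}; {F, L}⁺ = {A, B, E, F, G, H, L}; {F, J}⁺ = {A, B, E, F, G, H, J} — none reach the full schema.
{H, J, L}⁺: HL→ABF adds A, B, F; F→BEH adds E; B→AG adds G → {A, B, E, F, G, H, J, L}. Minimal: {J, L}⁺ = {J, L}; {H, L}⁺ = {A, B, E, F, G, H, L}; {H, J}⁺ = {H, J} — none reach the full schema.
{A, E, J, L}⁺: AE→BH adds B, H; B→AG adds G; HL→ABF adds F → {A, B, E, F, G, H, J, L}. Minimal: {E, J, L}⁺ = {E, J, L}; {A, J, L}⁺ = {A, J, L}; {A, E, L}⁺ = {A, B, E, F, G, H, L}; … — none reach the full schema.
{B, E, J, L}⁺: B→AG adds A, G; AE→BH adds H; HL→ABF adds F → {A, B, E, F, G, H, J, L}. Minimal: {E, J, L}⁺ = {E, J, L}; {B, J, L}⁺ = {A, B, G, J, L}; {B, E, L}⁺ = {A, B, E, F, G, H, L}; … — none reach the full schema.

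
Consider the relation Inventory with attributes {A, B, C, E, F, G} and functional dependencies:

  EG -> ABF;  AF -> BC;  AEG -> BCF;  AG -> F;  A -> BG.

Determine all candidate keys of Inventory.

Attribute E never appears on the right-hand side of any dependency, so E must belong to every candidate key.
{E}⁺ = {E}, which is not all of the schema, so we must add further attributes.
{A, E}⁺: A→BG adds B, G; EG→ABF adds F; AF→BC adds C → {A, B, C, E, F, G}. Minimal: {E}⁺ = {E}; {A}⁺ = {A, B, C, F, G} — none reach the full schema.
{E, G}⁺: EG→ABF adds A, B, F; AF→BC adds C → {A, B, C, E, F, G}. Minimal: {G}⁺ = {G}; {E}⁺ = {E} — none reach the full schema.
Any other superkey contains one of these as a subset, so there are no further candidate keys.

{A, E}, {E, G}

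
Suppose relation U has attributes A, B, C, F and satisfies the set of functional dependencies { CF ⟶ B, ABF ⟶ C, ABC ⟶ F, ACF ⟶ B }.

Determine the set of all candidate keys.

{A, B, C}; {A, B, F}; {A, C, F}

{A, B, C}⁺: ABC→F adds F → {A, B, C, F}.
{A, B, F}⁺: ABF→C adds C → {A, B, C, F}.
{A, C, F}⁺: CF→B adds B → {A, B, C, F}.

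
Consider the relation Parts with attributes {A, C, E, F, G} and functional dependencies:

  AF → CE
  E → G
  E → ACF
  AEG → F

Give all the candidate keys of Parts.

E, AF

{E}⁺: E→G adds G; E→ACF adds A, C, F → {A, C, E, F, G}.
{A, F}⁺: AF→CE adds C, E; E→G adds G → {A, C, E, F, G}. Minimal: {F}⁺ = {F}; {A}⁺ = {A} — none reach the full schema.
Any other superkey contains one of these as a subset, so there are no further candidate keys.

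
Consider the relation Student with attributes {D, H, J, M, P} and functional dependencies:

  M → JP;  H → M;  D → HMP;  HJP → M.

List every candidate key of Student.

Attribute D never appears on the right-hand side of any dependency, so D must belong to every candidate key.
{D}⁺ = {D, H, J, M, P}, which is all of the schema, so {D} is the only candidate key.

{D}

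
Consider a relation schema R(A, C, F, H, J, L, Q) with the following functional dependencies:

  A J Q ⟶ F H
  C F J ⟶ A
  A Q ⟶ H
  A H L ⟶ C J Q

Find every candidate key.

{A, H, L}, {A, L, Q}, {C, F, H, J, L}, {C, F, J, L, Q}

Attribute L never appears on the right-hand side of any dependency, so L must belong to every candidate key.
{L}⁺ = {L}, which is not all of the schema, so we must add further attributes.
{A, H, L}⁺: AHL→CJQ adds C, J, Q; AJQ→FH adds F → {A, C, F, H, J, L, Q}.
{A, L, Q}⁺: AQ→H adds H; AHL→CJQ adds C, J; AJQ→FH adds F → {A, C, F, H, J, L, Q}.
{C, F, H, J, L}⁺: CFJ→A adds A; AHL→CJQ adds Q → {A, C, F, H, J, L, Q}.
{C, F, J, L, Q}⁺: CFJ→A adds A; AQ→H adds H → {A, C, F, H, J, L, Q}.
Any other superkey contains one of these as a subset, so there are no further candidate keys.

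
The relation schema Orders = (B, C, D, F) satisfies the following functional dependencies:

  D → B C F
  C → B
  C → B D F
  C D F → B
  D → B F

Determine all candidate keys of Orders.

{C}⁺: C→B adds B; C→BDF adds D, F → {B, C, D, F}.
{D}⁺: D→BCF adds B, C, F → {B, C, D, F}.
Any other superkey contains one of these as a subset, so there are no further candidate keys.

C; D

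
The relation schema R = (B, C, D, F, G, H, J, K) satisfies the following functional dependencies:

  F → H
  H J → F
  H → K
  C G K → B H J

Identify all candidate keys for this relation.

{C, D, F, G}, {C, D, G, H}, {C, D, G, K}

Attributes C, D, G never appear on any right-hand side, so every candidate key must contain {C, D, G}.
{C, D, G}⁺ = {C, D, G}, which is not all of the schema, so we must add further attributes.
{C, D, F, G}⁺: F→H adds H; H→K adds K; CGK→BHJ adds B, J → {B, C, D, F, G, H, J, K}. Minimal: {D, F, G}⁺ = {D, F, G, H, K}; {C, F, G}⁺ = {B, C, F, G, H, J, K}; {C, D, G}⁺ = {C, D, G}; … — none reach the full schema.
{C, D, G, H}⁺: H→K adds K; CGK→BHJ adds B, J; HJ→F adds F → {B, C, D, F, G, H, J, K}. Minimal: {D, G, H}⁺ = {D, G, H, K}; {C, G, H}⁺ = {B, C, F, G, H, J, K}; {C, D, H}⁺ = {C, D, H, K}; … — none reach the full schema.
{C, D, G, K}⁺: CGK→BHJ adds B, H, J; HJ→F adds F → {B, C, D, F, G, H, J, K}. Minimal: {D, G, K}⁺ = {D, G, K}; {C, G, K}⁺ = {B, C, F, G, H, J, K}; {C, D, K}⁺ = {C, D, K}; … — none reach the full schema.
Any other superkey contains one of these as a subset, so there are no further candidate keys.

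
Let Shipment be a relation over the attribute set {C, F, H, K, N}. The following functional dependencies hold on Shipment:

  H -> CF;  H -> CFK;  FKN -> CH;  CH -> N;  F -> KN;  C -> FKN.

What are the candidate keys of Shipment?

C, F, H

{C}⁺: C→FKN adds F, K, N; FKN→CH adds H → {C, F, H, K, N}.
{F}⁺: F→KN adds K, N; FKN→CH adds C, H → {C, F, H, K, N}.
{H}⁺: H→CF adds C, F; H→CFK adds K; CH→N adds N → {C, F, H, K, N}.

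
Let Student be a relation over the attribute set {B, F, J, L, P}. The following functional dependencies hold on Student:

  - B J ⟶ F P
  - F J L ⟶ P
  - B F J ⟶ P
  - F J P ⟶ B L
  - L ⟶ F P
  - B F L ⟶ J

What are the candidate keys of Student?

{B, J}⁺: BJ→FP adds F, P; FJP→BL adds L → {B, F, J, L, P}. Minimal: {J}⁺ = {J}; {B}⁺ = {B} — none reach the full schema.
{B, L}⁺: L→FP adds F, P; BFL→J adds J → {B, F, J, L, P}. Minimal: {L}⁺ = {F, L, P}; {B}⁺ = {B} — none reach the full schema.
{J, L}⁺: L→FP adds F, P; FJP→BL adds B → {B, F, J, L, P}. Minimal: {L}⁺ = {F, L, P}; {J}⁺ = {J} — none reach the full schema.
{F, J, P}⁺: FJP→BL adds B, L → {B, F, J, L, P}. Minimal: {J, P}⁺ = {J, P}; {F, P}⁺ = {F, P}; {F, J}⁺ = {F, J} — none reach the full schema.
Any other superkey contains one of these as a subset, so there are no further candidate keys.

{B, J}, {B, L}, {J, L}, {F, J, P}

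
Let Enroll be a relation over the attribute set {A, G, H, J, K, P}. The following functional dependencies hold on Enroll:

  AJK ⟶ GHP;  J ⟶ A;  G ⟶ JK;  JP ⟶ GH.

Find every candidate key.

{G}, {J, K}, {J, P}

{G}⁺: G→JK adds J, K; J→A adds A; AJK→GHP adds H, P → {A, G, H, J, K, P}.
{J, K}⁺: J→A adds A; AJK→GHP adds G, H, P → {A, G, H, J, K, P}. Minimal: {K}⁺ = {K}; {J}⁺ = {A, J} — none reach the full schema.
{J, P}⁺: J→A adds A; JP→GH adds G, H; G→JK adds K → {A, G, H, J, K, P}. Minimal: {P}⁺ = {P}; {J}⁺ = {A, J} — none reach the full schema.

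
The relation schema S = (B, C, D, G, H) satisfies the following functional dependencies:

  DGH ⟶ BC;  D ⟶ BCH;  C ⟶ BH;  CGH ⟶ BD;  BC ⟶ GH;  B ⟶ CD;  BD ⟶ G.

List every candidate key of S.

{B}, {C}, {D}

{B}⁺: B→CD adds C, D; BD→G adds G; D→BCH adds H → {B, C, D, G, H}.
{C}⁺: C→BH adds B, H; BC→GH adds G; B→CD adds D → {B, C, D, G, H}.
{D}⁺: D→BCH adds B, C, H; BC→GH adds G → {B, C, D, G, H}.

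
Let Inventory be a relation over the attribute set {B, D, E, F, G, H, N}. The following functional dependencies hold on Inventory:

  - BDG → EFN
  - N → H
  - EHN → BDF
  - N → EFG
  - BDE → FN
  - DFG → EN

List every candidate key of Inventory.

(N), (B, D, E), (B, D, G), (D, F, G)

{N}⁺: N→H adds H; N→EFG adds E, F, G; EHN→BDF adds B, D → {B, D, E, F, G, H, N}.
{B, D, E}⁺: BDE→FN adds F, N; N→H adds H; N→EFG adds G → {B, D, E, F, G, H, N}. Minimal: {D, E}⁺ = {D, E}; {B, E}⁺ = {B, E}; {B, D}⁺ = {B, D} — none reach the full schema.
{B, D, G}⁺: BDG→EFN adds E, F, N; N→H adds H → {B, D, E, F, G, H, N}. Minimal: {D, G}⁺ = {D, G}; {B, G}⁺ = {B, G}; {B, D}⁺ = {B, D} — none reach the full schema.
{D, F, G}⁺: DFG→EN adds E, N; N→H adds H; EHN→BDF adds B → {B, D, E, F, G, H, N}. Minimal: {F, G}⁺ = {F, G}; {D, G}⁺ = {D, G}; {D, F}⁺ = {D, F} — none reach the full schema.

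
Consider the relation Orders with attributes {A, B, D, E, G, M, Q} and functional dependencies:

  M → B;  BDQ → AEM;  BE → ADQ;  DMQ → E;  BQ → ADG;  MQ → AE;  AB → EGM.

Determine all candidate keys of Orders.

{A, B}⁺: AB→EGM adds E, G, M; BE→ADQ adds D, Q → {A, B, D, E, G, M, Q}. Minimal: {B}⁺ = {B}; {A}⁺ = {A} — none reach the full schema.
{A, M}⁺: M→B adds B; AB→EGM adds E, G; BE→ADQ adds D, Q → {A, B, D, E, G, M, Q}. Minimal: {M}⁺ = {B, M}; {A}⁺ = {A} — none reach the full schema.
{B, E}⁺: BE→ADQ adds A, D, Q; BQ→ADG adds G; AB→EGM adds M → {A, B, D, E, G, M, Q}. Minimal: {E}⁺ = {E}; {B}⁺ = {B} — none reach the full schema.
{B, Q}⁺: BQ→ADG adds A, D, G; AB→EGM adds E, M → {A, B, D, E, G, M, Q}. Minimal: {Q}⁺ = {Q}; {B}⁺ = {B} — none reach the full schema.
{E, M}⁺: M→B adds B; BE→ADQ adds A, D, Q; BQ→ADG adds G → {A, B, D, E, G, M, Q}. Minimal: {M}⁺ = {B, M}; {E}⁺ = {E} — none reach the full schema.
{M, Q}⁺: M→B adds B; BQ→ADG adds A, D, G; MQ→AE adds E → {A, B, D, E, G, M, Q}. Minimal: {Q}⁺ = {Q}; {M}⁺ = {B, M} — none reach the full schema.
Any other superkey contains one of these as a subset, so there are no further candidate keys.

{A, B}; {A, M}; {B, E}; {B, Q}; {E, M}; {M, Q}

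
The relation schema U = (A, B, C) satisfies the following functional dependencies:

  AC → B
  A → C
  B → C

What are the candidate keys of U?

{A}

{A}⁺: A→C adds C; AC→B adds B → {A, B, C}.
No other minimal superkey exists.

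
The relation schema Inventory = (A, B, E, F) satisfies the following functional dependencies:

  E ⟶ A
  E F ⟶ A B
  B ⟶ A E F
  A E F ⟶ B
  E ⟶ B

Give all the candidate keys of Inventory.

{B}⁺: B→AEF adds A, E, F → {A, B, E, F}.
{E}⁺: E→A adds A; E→B adds B; B→AEF adds F → {A, B, E, F}.
Any other superkey contains one of these as a subset, so there are no further candidate keys.

{B}, {E}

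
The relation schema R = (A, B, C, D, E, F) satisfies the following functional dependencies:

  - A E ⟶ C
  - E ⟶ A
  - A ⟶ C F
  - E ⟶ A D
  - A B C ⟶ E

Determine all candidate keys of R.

Attribute B never appears on the right-hand side of any dependency, so B must belong to every candidate key.
{B}⁺ = {B}, which is not all of the schema, so we must add further attributes.
{A, B}⁺: A→CF adds C, F; ABC→E adds E; E→AD adds D → {A, B, C, D, E, F}.
{B, E}⁺: E→A adds A; A→CF adds C, F; E→AD adds D → {A, B, C, D, E, F}.
Any other superkey contains one of these as a subset, so there are no further candidate keys.

AB, BE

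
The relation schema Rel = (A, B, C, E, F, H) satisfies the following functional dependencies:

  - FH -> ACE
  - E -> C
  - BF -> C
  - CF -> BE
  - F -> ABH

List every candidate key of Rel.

Attribute F never appears on the right-hand side of any dependency, so F must belong to every candidate key.
{F}⁺ = {A, B, C, E, F, H}, which is all of the schema, so {F} is the only candidate key.

F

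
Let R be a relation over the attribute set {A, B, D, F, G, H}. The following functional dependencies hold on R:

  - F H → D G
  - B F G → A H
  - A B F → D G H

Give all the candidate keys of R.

ABF; BFG; BFH

Attributes B, F never appear on any right-hand side, so every candidate key must contain {B, F}.
{B, F}⁺ = {B, F}, which is not all of the schema, so we must add further attributes.
{A, B, F}⁺: ABF→DGH adds D, G, H → {A, B, D, F, G, H}. Minimal: {B, F}⁺ = {B, F}; {A, F}⁺ = {A, F}; {A, B}⁺ = {A, B} — none reach the full schema.
{B, F, G}⁺: BFG→AH adds A, H; ABF→DGH adds D → {A, B, D, F, G, H}. Minimal: {F, G}⁺ = {F, G}; {B, G}⁺ = {B, G}; {B, F}⁺ = {B, F} — none reach the full schema.
{B, F, H}⁺: FH→DG adds D, G; BFG→AH adds A → {A, B, D, F, G, H}. Minimal: {F, H}⁺ = {D, F, G, H}; {B, H}⁺ = {B, H}; {B, F}⁺ = {B, F} — none reach the full schema.
Any other superkey contains one of these as a subset, so there are no further candidate keys.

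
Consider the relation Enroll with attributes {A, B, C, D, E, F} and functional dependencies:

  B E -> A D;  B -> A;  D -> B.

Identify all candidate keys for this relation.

BCEF; CDEF

Attributes C, E, F never appear on any right-hand side, so every candidate key must contain {C, E, F}.
{C, E, F}⁺ = {C, E, F}, which is not all of the schema, so we must add further attributes.
{B, C, E, F}⁺: BE→AD adds A, D → {A, B, C, D, E, F}.
{C, D, E, F}⁺: D→B adds B; BE→AD adds A → {A, B, C, D, E, F}.
Any other superkey contains one of these as a subset, so there are no further candidate keys.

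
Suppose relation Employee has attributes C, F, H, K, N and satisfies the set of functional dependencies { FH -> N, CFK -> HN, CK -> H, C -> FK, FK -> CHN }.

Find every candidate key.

{C}, {F, K}

{C}⁺: C→FK adds F, K; FK→CHN adds H, N → {C, F, H, K, N}.
{F, K}⁺: FK→CHN adds C, H, N → {C, F, H, K, N}.
Any other superkey contains one of these as a subset, so there are no further candidate keys.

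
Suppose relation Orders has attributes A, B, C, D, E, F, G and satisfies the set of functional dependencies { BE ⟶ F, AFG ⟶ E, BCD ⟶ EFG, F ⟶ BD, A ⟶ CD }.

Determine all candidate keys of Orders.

{A, B}, {A, F}

Attribute A never appears on the right-hand side of any dependency, so A must belong to every candidate key.
{A}⁺ = {A, C, D}, which is not all of the schema, so we must add further attributes.
{A, B}⁺: A→CD adds C, D; BCD→EFG adds E, F, G → {A, B, C, D, E, F, G}. Minimal: {B}⁺ = {B}; {A}⁺ = {A, C, D} — none reach the full schema.
{A, F}⁺: F→BD adds B, D; A→CD adds C; BCD→EFG adds E, G → {A, B, C, D, E, F, G}. Minimal: {F}⁺ = {B, D, F}; {A}⁺ = {A, C, D} — none reach the full schema.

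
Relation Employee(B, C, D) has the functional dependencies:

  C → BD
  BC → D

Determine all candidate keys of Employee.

{C}

Attribute C never appears on the right-hand side of any dependency, so C must belong to every candidate key.
{C}⁺ = {B, C, D}, which is all of the schema, so {C} is the only candidate key.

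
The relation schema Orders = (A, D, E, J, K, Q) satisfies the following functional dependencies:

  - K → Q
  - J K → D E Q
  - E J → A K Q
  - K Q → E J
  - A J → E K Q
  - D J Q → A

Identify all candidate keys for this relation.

{K}; {A, J}; {E, J}; {D, J, Q}

{K}⁺: K→Q adds Q; KQ→EJ adds E, J; JK→DEQ adds D; EJ→AKQ adds A → {A, D, E, J, K, Q}.
{A, J}⁺: AJ→EKQ adds E, K, Q; JK→DEQ adds D → {A, D, E, J, K, Q}. Minimal: {J}⁺ = {J}; {A}⁺ = {A} — none reach the full schema.
{E, J}⁺: EJ→AKQ adds A, K, Q; JK→DEQ adds D → {A, D, E, J, K, Q}. Minimal: {J}⁺ = {J}; {E}⁺ = {E} — none reach the full schema.
{D, J, Q}⁺: DJQ→A adds A; AJ→EKQ adds E, K → {A, D, E, J, K, Q}. Minimal: {J, Q}⁺ = {J, Q}; {D, Q}⁺ = {D, Q}; {D, J}⁺ = {D, J} — none reach the full schema.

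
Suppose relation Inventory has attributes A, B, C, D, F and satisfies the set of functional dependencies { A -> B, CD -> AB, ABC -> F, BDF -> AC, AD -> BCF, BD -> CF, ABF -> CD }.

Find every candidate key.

{A, C}; {A, D}; {A, F}; {B, D}; {C, D}

{A, C}⁺: A→B adds B; ABC→F adds F; ABF→CD adds D → {A, B, C, D, F}. Minimal: {C}⁺ = {C}; {A}⁺ = {A, B} — none reach the full schema.
{A, D}⁺: A→B adds B; AD→BCF adds C, F → {A, B, C, D, F}. Minimal: {D}⁺ = {D}; {A}⁺ = {A, B} — none reach the full schema.
{A, F}⁺: A→B adds B; ABF→CD adds C, D → {A, B, C, D, F}. Minimal: {F}⁺ = {F}; {A}⁺ = {A, B} — none reach the full schema.
{B, D}⁺: BD→CF adds C, F; CD→AB adds A → {A, B, C, D, F}. Minimal: {D}⁺ = {D}; {B}⁺ = {B} — none reach the full schema.
{C, D}⁺: CD→AB adds A, B; ABC→F adds F → {A, B, C, D, F}. Minimal: {D}⁺ = {D}; {C}⁺ = {C} — none reach the full schema.
Any other superkey contains one of these as a subset, so there are no further candidate keys.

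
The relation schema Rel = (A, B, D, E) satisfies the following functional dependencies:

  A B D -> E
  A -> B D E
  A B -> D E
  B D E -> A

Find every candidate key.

{A}, {B, D, E}

{A}⁺: A→BDE adds B, D, E → {A, B, D, E}.
{B, D, E}⁺: BDE→A adds A → {A, B, D, E}. Minimal: {D, E}⁺ = {D, E}; {B, E}⁺ = {B, E}; {B, D}⁺ = {B, D} — none reach the full schema.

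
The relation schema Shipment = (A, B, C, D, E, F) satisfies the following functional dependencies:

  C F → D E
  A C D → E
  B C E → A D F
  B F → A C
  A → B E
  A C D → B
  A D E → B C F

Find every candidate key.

{A, C}, {A, D}, {A, F}, {B, F}, {B, C, E}

{A, C}⁺: A→BE adds B, E; BCE→ADF adds D, F → {A, B, C, D, E, F}. Minimal: {C}⁺ = {C}; {A}⁺ = {A, B, E} — none reach the full schema.
{A, D}⁺: A→BE adds B, E; ADE→BCF adds C, F → {A, B, C, D, E, F}. Minimal: {D}⁺ = {D}; {A}⁺ = {A, B, E} — none reach the full schema.
{A, F}⁺: A→BE adds B, E; BF→AC adds C; CF→DE adds D → {A, B, C, D, E, F}. Minimal: {F}⁺ = {F}; {A}⁺ = {A, B, E} — none reach the full schema.
{B, F}⁺: BF→AC adds A, C; A→BE adds E; CF→DE adds D → {A, B, C, D, E, F}. Minimal: {F}⁺ = {F}; {B}⁺ = {B} — none reach the full schema.
{B, C, E}⁺: BCE→ADF adds A, D, F → {A, B, C, D, E, F}. Minimal: {C, E}⁺ = {C, E}; {B, E}⁺ = {B, E}; {B, C}⁺ = {B, C} — none reach the full schema.
Any other superkey contains one of these as a subset, so there are no further candidate keys.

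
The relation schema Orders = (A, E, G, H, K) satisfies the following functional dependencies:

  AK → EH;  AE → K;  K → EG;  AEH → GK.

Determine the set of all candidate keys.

Attribute A never appears on the right-hand side of any dependency, so A must belong to every candidate key.
{A}⁺ = {A}, which is not all of the schema, so we must add further attributes.
{A, E}⁺: AE→K adds K; K→EG adds G; AK→EH adds H → {A, E, G, H, K}.
{A, K}⁺: AK→EH adds E, H; K→EG adds G → {A, E, G, H, K}.
Any other superkey contains one of these as a subset, so there are no further candidate keys.

{A, E}, {A, K}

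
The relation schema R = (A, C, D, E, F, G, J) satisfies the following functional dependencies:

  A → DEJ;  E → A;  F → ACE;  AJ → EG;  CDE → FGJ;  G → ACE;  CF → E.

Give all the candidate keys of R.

{A}⁺: A→DEJ adds D, E, J; AJ→EG adds G; G→ACE adds C; CDE→FGJ adds F → {A, C, D, E, F, G, J}.
{E}⁺: E→A adds A; A→DEJ adds D, J; AJ→EG adds G; G→ACE adds C; CDE→FGJ adds F → {A, C, D, E, F, G, J}.
{F}⁺: F→ACE adds A, C, E; A→DEJ adds D, J; AJ→EG adds G → {A, C, D, E, F, G, J}.
{G}⁺: G→ACE adds A, C, E; A→DEJ adds D, J; CDE→FGJ adds F → {A, C, D, E, F, G, J}.

{A}, {E}, {F}, {G}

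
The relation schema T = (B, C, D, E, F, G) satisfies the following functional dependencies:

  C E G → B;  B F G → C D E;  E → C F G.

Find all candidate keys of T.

{E}⁺: E→CFG adds C, F, G; CEG→B adds B; BFG→CDE adds D → {B, C, D, E, F, G}.
{B, F, G}⁺: BFG→CDE adds C, D, E → {B, C, D, E, F, G}. Minimal: {F, G}⁺ = {F, G}; {B, G}⁺ = {B, G}; {B, F}⁺ = {B, F} — none reach the full schema.
Any other superkey contains one of these as a subset, so there are no further candidate keys.

{E}, {B, F, G}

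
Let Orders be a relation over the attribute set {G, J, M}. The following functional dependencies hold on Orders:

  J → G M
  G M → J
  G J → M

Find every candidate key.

{J}, {G, M}

{J}⁺: J→GM adds G, M → {G, J, M}.
{G, M}⁺: GM→J adds J → {G, J, M}.
Any other superkey contains one of these as a subset, so there are no further candidate keys.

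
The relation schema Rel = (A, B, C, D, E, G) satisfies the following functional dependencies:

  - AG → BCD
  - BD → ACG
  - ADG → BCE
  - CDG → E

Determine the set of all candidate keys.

{A, G}; {B, D}

{A, G}⁺: AG→BCD adds B, C, D; ADG→BCE adds E → {A, B, C, D, E, G}.
{B, D}⁺: BD→ACG adds A, C, G; ADG→BCE adds E → {A, B, C, D, E, G}.
Any other superkey contains one of these as a subset, so there are no further candidate keys.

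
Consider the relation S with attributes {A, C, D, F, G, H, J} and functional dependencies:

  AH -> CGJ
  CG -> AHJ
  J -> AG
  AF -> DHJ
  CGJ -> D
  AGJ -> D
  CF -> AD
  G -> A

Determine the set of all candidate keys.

{A, F}, {C, F}, {F, G}, {F, J}

Attribute F never appears on the right-hand side of any dependency, so F must belong to every candidate key.
{F}⁺ = {F}, which is not all of the schema, so we must add further attributes.
{A, F}⁺: AF→DHJ adds D, H, J; AH→CGJ adds C, G → {A, C, D, F, G, H, J}.
{C, F}⁺: CF→AD adds A, D; AF→DHJ adds H, J; AH→CGJ adds G → {A, C, D, F, G, H, J}.
{F, G}⁺: G→A adds A; AF→DHJ adds D, H, J; AH→CGJ adds C → {A, C, D, F, G, H, J}.
{F, J}⁺: J→AG adds A, G; AF→DHJ adds D, H; AH→CGJ adds C → {A, C, D, F, G, H, J}.
Any other superkey contains one of these as a subset, so there are no further candidate keys.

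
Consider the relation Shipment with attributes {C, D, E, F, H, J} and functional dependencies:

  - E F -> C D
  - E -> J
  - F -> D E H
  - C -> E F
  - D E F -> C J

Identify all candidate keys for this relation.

{C}; {F}

{C}⁺: C→EF adds E, F; EF→CD adds D; E→J adds J; F→DEH adds H → {C, D, E, F, H, J}.
{F}⁺: F→DEH adds D, E, H; DEF→CJ adds C, J → {C, D, E, F, H, J}.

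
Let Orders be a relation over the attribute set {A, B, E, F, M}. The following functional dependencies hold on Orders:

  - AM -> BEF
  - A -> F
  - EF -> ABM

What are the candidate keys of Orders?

(A, E), (A, M), (E, F)

{A, E}⁺: A→F adds F; EF→ABM adds B, M → {A, B, E, F, M}.
{A, M}⁺: AM→BEF adds B, E, F → {A, B, E, F, M}.
{E, F}⁺: EF→ABM adds A, B, M → {A, B, E, F, M}.
Any other superkey contains one of these as a subset, so there are no further candidate keys.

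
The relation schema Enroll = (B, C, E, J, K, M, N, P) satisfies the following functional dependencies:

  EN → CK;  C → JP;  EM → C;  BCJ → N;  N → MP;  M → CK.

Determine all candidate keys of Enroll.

{B, C, E}, {B, E, M}, {B, E, N}

{B, C, E}⁺: C→JP adds J, P; BCJ→N adds N; N→MP adds M; M→CK adds K → {B, C, E, J, K, M, N, P}. Minimal: {C, E}⁺ = {C, E, J, P}; {B, E}⁺ = {B, E}; {B, C}⁺ = {B, C, J, K, M, N, P} — none reach the full schema.
{B, E, M}⁺: EM→C adds C; M→CK adds K; C→JP adds J, P; BCJ→N adds N → {B, C, E, J, K, M, N, P}. Minimal: {E, M}⁺ = {C, E, J, K, M, P}; {B, M}⁺ = {B, C, J, K, M, N, P}; {B, E}⁺ = {B, E} — none reach the full schema.
{B, E, N}⁺: EN→CK adds C, K; C→JP adds J, P; N→MP adds M → {B, C, E, J, K, M, N, P}. Minimal: {E, N}⁺ = {C, E, J, K, M, N, P}; {B, N}⁺ = {B, C, J, K, M, N, P}; {B, E}⁺ = {B, E} — none reach the full schema.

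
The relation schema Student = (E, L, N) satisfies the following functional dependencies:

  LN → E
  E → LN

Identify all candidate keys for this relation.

{E}⁺: E→LN adds L, N → {E, L, N}.
{L, N}⁺: LN→E adds E → {E, L, N}. Minimal: {N}⁺ = {N}; {L}⁺ = {L} — none reach the full schema.
Any other superkey contains one of these as a subset, so there are no further candidate keys.

(E), (L, N)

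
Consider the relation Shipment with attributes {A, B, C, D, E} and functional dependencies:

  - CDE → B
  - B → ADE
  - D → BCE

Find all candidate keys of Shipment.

{B}⁺: B→ADE adds A, D, E; D→BCE adds C → {A, B, C, D, E}.
{D}⁺: D→BCE adds B, C, E; B→ADE adds A → {A, B, C, D, E}.
Any other superkey contains one of these as a subset, so there are no further candidate keys.

B; D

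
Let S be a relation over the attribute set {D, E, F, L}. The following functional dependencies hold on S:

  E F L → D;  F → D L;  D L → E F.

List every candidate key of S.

{F}⁺: F→DL adds D, L; DL→EF adds E → {D, E, F, L}.
{D, L}⁺: DL→EF adds E, F → {D, E, F, L}. Minimal: {L}⁺ = {L}; {D}⁺ = {D} — none reach the full schema.

{F}, {D, L}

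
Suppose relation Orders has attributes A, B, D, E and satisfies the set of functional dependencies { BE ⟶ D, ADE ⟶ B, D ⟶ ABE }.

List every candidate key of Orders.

{D}⁺: D→ABE adds A, B, E → {A, B, D, E}.
{B, E}⁺: BE→D adds D; D→ABE adds A → {A, B, D, E}.
Any other superkey contains one of these as a subset, so there are no further candidate keys.

(D), (B, E)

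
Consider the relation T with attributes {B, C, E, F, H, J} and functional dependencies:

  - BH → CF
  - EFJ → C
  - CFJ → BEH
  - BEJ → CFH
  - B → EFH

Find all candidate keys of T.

(B, J), (C, F, J), (E, F, J)

Attribute J never appears on the right-hand side of any dependency, so J must belong to every candidate key.
{J}⁺ = {J}, which is not all of the schema, so we must add further attributes.
{B, J}⁺: B→EFH adds E, F, H; BH→CF adds C → {B, C, E, F, H, J}. Minimal: {J}⁺ = {J}; {B}⁺ = {B, C, E, F, H} — none reach the full schema.
{C, F, J}⁺: CFJ→BEH adds B, E, H → {B, C, E, F, H, J}. Minimal: {F, J}⁺ = {F, J}; {C, J}⁺ = {C, J}; {C, F}⁺ = {C, F} — none reach the full schema.
{E, F, J}⁺: EFJ→C adds C; CFJ→BEH adds B, H → {B, C, E, F, H, J}. Minimal: {F, J}⁺ = {F, J}; {E, J}⁺ = {E, J}; {E, F}⁺ = {E, F} — none reach the full schema.
Any other superkey contains one of these as a subset, so there are no further candidate keys.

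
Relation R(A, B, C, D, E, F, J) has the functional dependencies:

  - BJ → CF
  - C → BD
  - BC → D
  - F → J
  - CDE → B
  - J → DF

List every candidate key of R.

(A, B, E, F); (A, B, E, J); (A, C, E, F); (A, C, E, J)

{A, B, E, F}⁺: F→J adds J; J→DF adds D; BJ→CF adds C → {A, B, C, D, E, F, J}. Minimal: {B, E, F}⁺ = {B, C, D, E, F, J}; {A, E, F}⁺ = {A, D, E, F, J}; {A, B, F}⁺ = {A, B, C, D, F, J}; … — none reach the full schema.
{A, B, E, J}⁺: BJ→CF adds C, F; C→BD adds D → {A, B, C, D, E, F, J}. Minimal: {B, E, J}⁺ = {B, C, D, E, F, J}; {A, E, J}⁺ = {A, D, E, F, J}; {A, B, J}⁺ = {A, B, C, D, F, J}; … — none reach the full schema.
{A, C, E, F}⁺: C→BD adds B, D; F→J adds J → {A, B, C, D, E, F, J}. Minimal: {C, E, F}⁺ = {B, C, D, E, F, J}; {A, E, F}⁺ = {A, D, E, F, J}; {A, C, F}⁺ = {A, B, C, D, F, J}; … — none reach the full schema.
{A, C, E, J}⁺: C→BD adds B, D; J→DF adds F → {A, B, C, D, E, F, J}. Minimal: {C, E, J}⁺ = {B, C, D, E, F, J}; {A, E, J}⁺ = {A, D, E, F, J}; {A, C, J}⁺ = {A, B, C, D, F, J}; … — none reach the full schema.
Any other superkey contains one of these as a subset, so there are no further candidate keys.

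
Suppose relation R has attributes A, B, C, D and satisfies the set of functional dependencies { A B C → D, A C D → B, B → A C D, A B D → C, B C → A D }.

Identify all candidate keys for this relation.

{B}⁺: B→ACD adds A, C, D → {A, B, C, D}.
{A, C, D}⁺: ACD→B adds B → {A, B, C, D}.
Any other superkey contains one of these as a subset, so there are no further candidate keys.

B; ACD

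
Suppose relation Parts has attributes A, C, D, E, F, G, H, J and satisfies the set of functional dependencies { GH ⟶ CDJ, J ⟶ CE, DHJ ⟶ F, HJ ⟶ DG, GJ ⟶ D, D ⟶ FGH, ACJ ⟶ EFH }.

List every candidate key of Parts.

{A, D}, {A, J}, {A, G, H}

Attribute A never appears on the right-hand side of any dependency, so A must belong to every candidate key.
{A}⁺ = {A}, which is not all of the schema, so we must add further attributes.
{A, D}⁺: D→FGH adds F, G, H; GH→CDJ adds C, J; J→CE adds E → {A, C, D, E, F, G, H, J}. Minimal: {D}⁺ = {C, D, E, F, G, H, J}; {A}⁺ = {A} — none reach the full schema.
{A, J}⁺: J→CE adds C, E; ACJ→EFH adds F, H; HJ→DG adds D, G → {A, C, D, E, F, G, H, J}. Minimal: {J}⁺ = {C, E, J}; {A}⁺ = {A} — none reach the full schema.
{A, G, H}⁺: GH→CDJ adds C, D, J; J→CE adds E; DHJ→F adds F → {A, C, D, E, F, G, H, J}. Minimal: {G, H}⁺ = {C, D, E, F, G, H, J}; {A, H}⁺ = {A, H}; {A, G}⁺ = {A, G} — none reach the full schema.
Any other superkey contains one of these as a subset, so there are no further candidate keys.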